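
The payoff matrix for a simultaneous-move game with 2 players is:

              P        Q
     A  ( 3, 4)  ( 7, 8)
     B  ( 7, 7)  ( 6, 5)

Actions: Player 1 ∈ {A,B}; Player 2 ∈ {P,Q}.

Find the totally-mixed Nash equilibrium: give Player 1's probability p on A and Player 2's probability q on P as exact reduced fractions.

P1 mixes 1/3 on A; P2 mixes 1/5 on P

P1 indiff ⇒ q·3+(1-q)·7 = q·7+(1-q)·6 ⇒ q(-4) = (1-q)(-1) ⇒ q = 1/5
P2 indiff ⇒ p·4+(1-p)·7 = p·8+(1-p)·5 ⇒ p(-4) = (1-p)(-2) ⇒ p = 1/3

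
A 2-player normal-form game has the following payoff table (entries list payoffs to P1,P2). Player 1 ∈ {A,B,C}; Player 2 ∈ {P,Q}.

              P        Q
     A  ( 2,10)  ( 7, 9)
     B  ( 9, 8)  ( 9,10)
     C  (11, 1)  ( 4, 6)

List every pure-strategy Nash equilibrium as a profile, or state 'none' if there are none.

(A,P): not NE [P1→C gives 11>2]
(A,Q): not NE [P1→B gives 9>7; P2→P gives 10>9]
(B,P): not NE [P1→C gives 11>9; P2→Q gives 10>8]
(B,Q): NE
(C,P): not NE [P2→Q gives 6>1]
(C,Q): not NE [P1→B gives 9>4]

PSNE = {(B,Q)}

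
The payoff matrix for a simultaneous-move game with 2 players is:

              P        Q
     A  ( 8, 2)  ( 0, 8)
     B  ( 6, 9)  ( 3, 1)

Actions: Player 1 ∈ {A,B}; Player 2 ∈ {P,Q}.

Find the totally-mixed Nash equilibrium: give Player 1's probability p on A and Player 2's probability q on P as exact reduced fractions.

p=4/7, q=3/5

P1 indiff ⇒ q·8+(1-q)·0 = q·6+(1-q)·3 ⇒ q(2) = (1-q)(3) ⇒ q = 3/5
P2 indiff ⇒ p·2+(1-p)·9 = p·8+(1-p)·1 ⇒ p(-6) = (1-p)(-8) ⇒ p = 4/7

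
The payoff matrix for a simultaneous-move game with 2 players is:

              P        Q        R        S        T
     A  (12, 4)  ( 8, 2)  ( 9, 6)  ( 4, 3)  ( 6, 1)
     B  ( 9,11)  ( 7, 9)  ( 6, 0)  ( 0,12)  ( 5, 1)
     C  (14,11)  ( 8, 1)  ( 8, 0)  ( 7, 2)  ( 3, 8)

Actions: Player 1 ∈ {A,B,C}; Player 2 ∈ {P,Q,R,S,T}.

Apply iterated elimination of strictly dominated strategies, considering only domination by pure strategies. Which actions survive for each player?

P1 drop B (A beats it: P:12>9 Q:8>7 R:9>6 S:4>0 T:6>5)
P2 drop Q (P beats it: A:4>2 C:11>1)
P2 drop S (P beats it: A:4>3 C:11>2)
P2 drop T (P beats it: A:4>1 C:11>8)
P1→{A,C} P2→{P,R}

IESDS → P1:{A,C} P2:{P,R}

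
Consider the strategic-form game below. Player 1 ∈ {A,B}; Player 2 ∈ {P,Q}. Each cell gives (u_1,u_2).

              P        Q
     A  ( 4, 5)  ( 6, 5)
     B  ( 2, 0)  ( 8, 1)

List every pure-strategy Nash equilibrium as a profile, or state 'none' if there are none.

(A,P): NE
(A,Q): not NE [P1→B gives 8>6]
(B,P): not NE [P1→A gives 4>2; P2→Q gives 1>0]
(B,Q): NE

Nash profiles: (A,P), (B,Q)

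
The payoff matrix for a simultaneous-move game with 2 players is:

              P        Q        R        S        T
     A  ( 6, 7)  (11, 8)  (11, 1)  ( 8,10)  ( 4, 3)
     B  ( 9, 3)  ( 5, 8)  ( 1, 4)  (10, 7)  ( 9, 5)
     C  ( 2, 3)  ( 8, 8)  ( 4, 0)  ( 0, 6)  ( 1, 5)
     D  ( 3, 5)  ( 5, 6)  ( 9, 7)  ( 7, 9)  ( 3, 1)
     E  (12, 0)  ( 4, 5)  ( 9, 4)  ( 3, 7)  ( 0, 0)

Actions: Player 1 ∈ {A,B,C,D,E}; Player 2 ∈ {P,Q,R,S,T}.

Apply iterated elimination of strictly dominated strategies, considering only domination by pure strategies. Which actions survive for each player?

IESDS → P1:{A,B} P2:{Q,S}

P1 drop C (A beats it: P:6>2 Q:11>8 R:11>4 S:8>0 T:4>1)
P1 drop D (A beats it: P:6>3 Q:11>5 R:11>9 S:8>7 T:4>3)
P2 drop P (Q beats it: A:8>7 B:8>3 E:5>0)
P1 drop E (A beats it: Q:11>4 R:11>9 S:8>3 T:4>0)
P2 drop R (Q beats it: A:8>1 B:8>4)
P2 drop T (Q beats it: A:8>3 B:8>5)
P1→{A,B} P2→{Q,S}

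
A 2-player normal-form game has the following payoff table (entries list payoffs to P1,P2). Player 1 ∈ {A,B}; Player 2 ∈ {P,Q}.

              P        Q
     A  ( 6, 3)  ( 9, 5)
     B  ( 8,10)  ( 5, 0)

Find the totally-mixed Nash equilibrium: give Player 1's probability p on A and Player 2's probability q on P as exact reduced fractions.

P1 indiff ⇒ q·6+(1-q)·9 = q·8+(1-q)·5 ⇒ q(-2) = (1-q)(-4) ⇒ q = 2/3
P2 indiff ⇒ p·3+(1-p)·10 = p·5+(1-p)·0 ⇒ p(-2) = (1-p)(-10) ⇒ p = 5/6

(p,q) = (5/6, 2/3)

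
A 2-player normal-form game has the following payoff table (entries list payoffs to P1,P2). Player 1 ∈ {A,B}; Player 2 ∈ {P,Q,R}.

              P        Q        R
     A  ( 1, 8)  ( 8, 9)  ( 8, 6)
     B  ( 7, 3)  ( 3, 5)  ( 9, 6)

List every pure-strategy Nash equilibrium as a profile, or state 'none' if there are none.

(A,P): not NE [P1→B gives 7>1; P2→Q gives 9>8]
(A,Q): NE
(A,R): not NE [P1→B gives 9>8; P2→Q gives 9>6]
(B,P): not NE [P2→R gives 6>3]
(B,Q): not NE [P1→A gives 8>3; P2→R gives 6>5]
(B,R): NE

Nash profiles: (A,Q), (B,R)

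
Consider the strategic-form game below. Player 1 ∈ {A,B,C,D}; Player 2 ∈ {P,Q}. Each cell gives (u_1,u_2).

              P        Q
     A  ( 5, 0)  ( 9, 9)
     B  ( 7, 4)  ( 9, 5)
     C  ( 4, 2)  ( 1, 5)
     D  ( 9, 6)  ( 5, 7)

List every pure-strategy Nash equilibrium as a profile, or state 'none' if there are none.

PSNE = {(A,Q), (B,Q)}

(A,P): not NE [P1→D gives 9>5; P2→Q gives 9>0]
(A,Q): NE
(B,P): not NE [P1→D gives 9>7; P2→Q gives 5>4]
(B,Q): NE
(C,P): not NE [P1→D gives 9>4; P2→Q gives 5>2]
(C,Q): not NE [P1→B gives 9>1]
(D,P): not NE [P2→Q gives 7>6]
(D,Q): not NE [P1→B gives 9>5]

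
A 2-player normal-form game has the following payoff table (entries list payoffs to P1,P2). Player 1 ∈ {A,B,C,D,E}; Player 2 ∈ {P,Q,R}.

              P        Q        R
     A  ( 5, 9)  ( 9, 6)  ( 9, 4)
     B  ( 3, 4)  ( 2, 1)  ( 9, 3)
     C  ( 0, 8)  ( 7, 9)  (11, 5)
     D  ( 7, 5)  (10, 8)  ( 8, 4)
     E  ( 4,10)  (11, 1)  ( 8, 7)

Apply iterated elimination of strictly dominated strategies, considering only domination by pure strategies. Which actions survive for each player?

Remaining: P1:{D,E} P2:{P,Q}

P2 drop R (P beats it: A:9>4 B:4>3 C:8>5 D:5>4 E:10>7)
P1 drop A (D beats it: P:7>5 Q:10>9)
P1 drop B (D beats it: P:7>3 Q:10>2)
P1 drop C (D beats it: P:7>0 Q:10>7)
P1→{D,E} P2→{P,Q}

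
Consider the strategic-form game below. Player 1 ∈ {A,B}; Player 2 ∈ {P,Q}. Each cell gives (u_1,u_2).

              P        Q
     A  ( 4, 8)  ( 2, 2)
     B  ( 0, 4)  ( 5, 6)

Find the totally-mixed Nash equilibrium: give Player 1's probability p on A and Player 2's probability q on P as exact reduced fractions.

(p,q) = (1/4, 3/7)

P1 indiff ⇒ q·4+(1-q)·2 = q·0+(1-q)·5 ⇒ q(4) = (1-q)(3) ⇒ q = 3/7
P2 indiff ⇒ p·8+(1-p)·4 = p·2+(1-p)·6 ⇒ p(6) = (1-p)(2) ⇒ p = 1/4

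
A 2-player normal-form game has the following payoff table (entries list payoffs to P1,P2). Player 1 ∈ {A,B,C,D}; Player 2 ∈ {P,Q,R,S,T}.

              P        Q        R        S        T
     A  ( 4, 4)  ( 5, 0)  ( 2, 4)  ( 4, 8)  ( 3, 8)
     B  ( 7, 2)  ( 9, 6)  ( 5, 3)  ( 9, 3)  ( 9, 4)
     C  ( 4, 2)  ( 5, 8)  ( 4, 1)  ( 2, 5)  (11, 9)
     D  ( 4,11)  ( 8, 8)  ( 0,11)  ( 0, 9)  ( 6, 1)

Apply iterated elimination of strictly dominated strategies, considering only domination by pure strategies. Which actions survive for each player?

Remaining: P1:{B,C} P2:{Q,T}

P1 drop A (B beats it: P:7>4 Q:9>5 R:5>2 S:9>4 T:9>3)
P1 drop D (B beats it: P:7>4 Q:9>8 R:5>0 S:9>0 T:9>6)
P2 drop P (Q beats it: B:6>2 C:8>2)
P2 drop R (Q beats it: B:6>3 C:8>1)
P2 drop S (Q beats it: B:6>3 C:8>5)
P1→{B,C} P2→{Q,T}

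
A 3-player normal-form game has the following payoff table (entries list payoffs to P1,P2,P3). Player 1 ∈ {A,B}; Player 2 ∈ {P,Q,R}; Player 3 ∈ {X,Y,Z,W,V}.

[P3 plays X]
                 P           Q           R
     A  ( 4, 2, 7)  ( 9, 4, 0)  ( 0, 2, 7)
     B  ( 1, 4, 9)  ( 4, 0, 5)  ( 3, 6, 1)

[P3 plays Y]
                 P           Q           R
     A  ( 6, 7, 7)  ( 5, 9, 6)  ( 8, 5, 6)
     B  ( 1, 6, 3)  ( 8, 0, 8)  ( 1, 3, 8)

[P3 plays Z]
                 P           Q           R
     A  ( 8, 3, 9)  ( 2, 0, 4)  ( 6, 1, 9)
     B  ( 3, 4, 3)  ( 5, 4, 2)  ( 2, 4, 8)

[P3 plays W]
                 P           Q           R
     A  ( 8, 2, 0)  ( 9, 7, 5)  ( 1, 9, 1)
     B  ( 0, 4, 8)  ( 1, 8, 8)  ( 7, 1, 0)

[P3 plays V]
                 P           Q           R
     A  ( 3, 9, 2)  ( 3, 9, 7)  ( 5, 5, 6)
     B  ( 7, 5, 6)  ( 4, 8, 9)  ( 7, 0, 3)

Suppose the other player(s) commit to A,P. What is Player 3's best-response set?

u_3(X vs A,P) = 7
u_3(Y vs A,P) = 7
u_3(Z vs A,P) = 9
u_3(W vs A,P) = 0
u_3(V vs A,P) = 2
max payoff 9 at {Z}

P3 best: {Z}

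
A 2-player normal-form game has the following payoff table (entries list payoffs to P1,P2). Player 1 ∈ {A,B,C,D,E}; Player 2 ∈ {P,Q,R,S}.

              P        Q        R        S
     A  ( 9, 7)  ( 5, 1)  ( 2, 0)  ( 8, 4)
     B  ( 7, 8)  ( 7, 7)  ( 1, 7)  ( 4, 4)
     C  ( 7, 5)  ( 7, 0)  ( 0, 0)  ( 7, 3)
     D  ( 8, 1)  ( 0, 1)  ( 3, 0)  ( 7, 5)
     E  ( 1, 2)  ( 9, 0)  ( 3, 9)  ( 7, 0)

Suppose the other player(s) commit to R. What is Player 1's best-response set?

u_1(A vs R) = 2
u_1(B vs R) = 1
u_1(C vs R) = 0
u_1(D vs R) = 3
u_1(E vs R) = 3
max payoff 3 at {D,E}

argmax u_1 = {D,E}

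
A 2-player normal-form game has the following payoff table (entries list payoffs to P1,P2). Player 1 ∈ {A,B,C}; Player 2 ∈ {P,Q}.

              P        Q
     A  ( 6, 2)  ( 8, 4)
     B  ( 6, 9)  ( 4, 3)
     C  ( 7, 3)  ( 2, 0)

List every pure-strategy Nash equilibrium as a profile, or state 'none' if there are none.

NE set: (A,Q), (C,P)

(A,P): not NE [P1→C gives 7>6; P2→Q gives 4>2]
(A,Q): NE
(B,P): not NE [P1→C gives 7>6]
(B,Q): not NE [P1→A gives 8>4; P2→P gives 9>3]
(C,P): NE
(C,Q): not NE [P1→A gives 8>2; P2→P gives 3>0]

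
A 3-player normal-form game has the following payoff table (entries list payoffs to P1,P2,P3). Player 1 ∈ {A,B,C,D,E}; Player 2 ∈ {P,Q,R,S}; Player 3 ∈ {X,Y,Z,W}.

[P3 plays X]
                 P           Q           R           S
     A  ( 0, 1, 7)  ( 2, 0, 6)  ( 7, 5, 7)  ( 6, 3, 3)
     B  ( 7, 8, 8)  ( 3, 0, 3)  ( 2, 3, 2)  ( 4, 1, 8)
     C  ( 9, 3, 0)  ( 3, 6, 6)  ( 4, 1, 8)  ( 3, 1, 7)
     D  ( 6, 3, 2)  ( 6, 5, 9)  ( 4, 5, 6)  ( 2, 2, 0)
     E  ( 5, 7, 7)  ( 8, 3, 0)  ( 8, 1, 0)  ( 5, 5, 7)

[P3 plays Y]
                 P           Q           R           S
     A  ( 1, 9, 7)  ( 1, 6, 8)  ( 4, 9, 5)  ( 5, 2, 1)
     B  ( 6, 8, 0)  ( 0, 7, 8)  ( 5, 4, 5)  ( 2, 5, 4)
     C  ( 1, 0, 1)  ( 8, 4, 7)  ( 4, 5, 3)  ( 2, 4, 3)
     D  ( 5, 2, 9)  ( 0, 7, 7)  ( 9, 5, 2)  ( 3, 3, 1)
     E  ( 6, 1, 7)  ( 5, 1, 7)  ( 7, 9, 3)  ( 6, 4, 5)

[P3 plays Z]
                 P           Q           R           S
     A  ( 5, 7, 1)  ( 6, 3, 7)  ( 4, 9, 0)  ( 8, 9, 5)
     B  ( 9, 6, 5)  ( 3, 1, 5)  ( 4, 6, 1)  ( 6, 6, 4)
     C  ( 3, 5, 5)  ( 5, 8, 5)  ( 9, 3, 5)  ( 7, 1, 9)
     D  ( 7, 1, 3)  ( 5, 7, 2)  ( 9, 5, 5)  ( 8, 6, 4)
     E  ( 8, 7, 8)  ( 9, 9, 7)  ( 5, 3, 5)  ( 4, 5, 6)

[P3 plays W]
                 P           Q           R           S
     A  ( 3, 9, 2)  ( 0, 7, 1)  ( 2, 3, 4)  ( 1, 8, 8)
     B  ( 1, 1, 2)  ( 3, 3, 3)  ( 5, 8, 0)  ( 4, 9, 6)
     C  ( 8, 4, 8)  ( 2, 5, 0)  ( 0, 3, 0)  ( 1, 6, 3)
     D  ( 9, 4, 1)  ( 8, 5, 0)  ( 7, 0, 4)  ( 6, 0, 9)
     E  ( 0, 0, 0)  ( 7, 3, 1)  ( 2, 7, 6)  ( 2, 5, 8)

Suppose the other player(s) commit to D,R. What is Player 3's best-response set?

u_3(X vs D,R) = 6
u_3(Y vs D,R) = 2
u_3(Z vs D,R) = 5
u_3(W vs D,R) = 4
max payoff 6 at {X}

argmax u_3 = {X}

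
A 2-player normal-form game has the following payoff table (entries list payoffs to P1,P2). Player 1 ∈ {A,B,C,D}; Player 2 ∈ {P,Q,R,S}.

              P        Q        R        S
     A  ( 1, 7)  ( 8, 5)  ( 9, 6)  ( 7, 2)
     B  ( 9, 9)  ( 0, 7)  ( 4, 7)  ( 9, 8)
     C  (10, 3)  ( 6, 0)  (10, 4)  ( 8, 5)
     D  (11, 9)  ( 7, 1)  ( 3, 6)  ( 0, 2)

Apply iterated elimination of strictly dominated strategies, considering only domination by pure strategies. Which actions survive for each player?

IESDS → P1:{B,C,D} P2:{P,R,S}

P2 drop Q (P beats it: A:7>5 B:9>7 C:3>0 D:9>1)
P1 drop A (C beats it: P:10>1 R:10>9 S:8>7)
P1→{B,C,D} P2→{P,R,S}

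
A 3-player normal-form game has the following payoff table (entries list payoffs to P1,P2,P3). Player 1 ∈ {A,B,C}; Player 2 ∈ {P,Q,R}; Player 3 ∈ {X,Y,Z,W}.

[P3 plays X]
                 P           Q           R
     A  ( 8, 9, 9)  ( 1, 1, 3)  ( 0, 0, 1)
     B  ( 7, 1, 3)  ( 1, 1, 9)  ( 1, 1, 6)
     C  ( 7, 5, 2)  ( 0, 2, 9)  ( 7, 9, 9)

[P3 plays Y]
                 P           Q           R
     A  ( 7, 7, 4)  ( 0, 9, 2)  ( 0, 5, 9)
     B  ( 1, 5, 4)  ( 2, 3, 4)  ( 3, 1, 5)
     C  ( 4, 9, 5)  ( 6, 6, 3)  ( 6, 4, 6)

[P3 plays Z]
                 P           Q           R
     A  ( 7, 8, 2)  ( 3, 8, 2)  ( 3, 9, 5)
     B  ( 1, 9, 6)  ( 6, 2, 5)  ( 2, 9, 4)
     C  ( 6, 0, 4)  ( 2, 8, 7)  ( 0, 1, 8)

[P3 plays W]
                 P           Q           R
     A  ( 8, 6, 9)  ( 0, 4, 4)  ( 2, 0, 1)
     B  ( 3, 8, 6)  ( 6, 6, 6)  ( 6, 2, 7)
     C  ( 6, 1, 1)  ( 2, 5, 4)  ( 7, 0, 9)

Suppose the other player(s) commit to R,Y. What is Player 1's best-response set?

u_1(A vs R,Y) = 0
u_1(B vs R,Y) = 3
u_1(C vs R,Y) = 6
max payoff 6 at {C}

argmax u_1 = {C}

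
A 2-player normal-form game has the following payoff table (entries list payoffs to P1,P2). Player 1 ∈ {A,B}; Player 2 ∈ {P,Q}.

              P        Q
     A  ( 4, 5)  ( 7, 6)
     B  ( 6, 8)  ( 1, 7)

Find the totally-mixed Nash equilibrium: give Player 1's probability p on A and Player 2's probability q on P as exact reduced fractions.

P1 indiff ⇒ q·4+(1-q)·7 = q·6+(1-q)·1 ⇒ q(-2) = (1-q)(-6) ⇒ q = 3/4
P2 indiff ⇒ p·5+(1-p)·8 = p·6+(1-p)·7 ⇒ p(-1) = (1-p)(-1) ⇒ p = 1/2

p=1/2, q=3/4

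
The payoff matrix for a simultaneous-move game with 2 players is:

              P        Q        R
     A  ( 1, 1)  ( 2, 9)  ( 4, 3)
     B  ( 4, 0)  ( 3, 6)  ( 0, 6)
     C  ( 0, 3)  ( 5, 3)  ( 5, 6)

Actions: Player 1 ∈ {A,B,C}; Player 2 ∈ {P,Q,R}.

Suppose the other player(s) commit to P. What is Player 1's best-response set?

u_1(A vs P) = 1
u_1(B vs P) = 4
u_1(C vs P) = 0
max payoff 4 at {B}

P1 best: {B}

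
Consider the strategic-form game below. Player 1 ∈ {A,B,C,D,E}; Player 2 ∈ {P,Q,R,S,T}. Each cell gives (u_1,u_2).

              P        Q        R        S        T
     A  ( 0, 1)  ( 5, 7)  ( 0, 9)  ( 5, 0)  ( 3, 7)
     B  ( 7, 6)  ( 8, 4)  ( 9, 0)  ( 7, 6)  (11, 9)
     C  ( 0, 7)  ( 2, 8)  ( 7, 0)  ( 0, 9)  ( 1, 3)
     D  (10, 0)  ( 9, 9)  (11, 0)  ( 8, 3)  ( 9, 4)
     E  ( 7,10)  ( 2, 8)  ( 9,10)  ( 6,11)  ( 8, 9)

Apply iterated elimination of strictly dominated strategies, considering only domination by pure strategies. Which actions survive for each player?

P1 drop A (B beats it: P:7>0 Q:8>5 R:9>0 S:7>5 T:11>3)
P1 drop C (B beats it: P:7>0 Q:8>2 R:9>7 S:7>0 T:11>1)
P1 drop E (D beats it: P:10>7 Q:9>2 R:11>9 S:8>6 T:9>8)
P2 drop P (T beats it: B:9>6 D:4>0)
P2 drop R (Q beats it: B:4>0 D:9>0)
P2 drop S (T beats it: B:9>6 D:4>3)
P1→{B,D} P2→{Q,T}

Survivors P1:{B,D} P2:{Q,T}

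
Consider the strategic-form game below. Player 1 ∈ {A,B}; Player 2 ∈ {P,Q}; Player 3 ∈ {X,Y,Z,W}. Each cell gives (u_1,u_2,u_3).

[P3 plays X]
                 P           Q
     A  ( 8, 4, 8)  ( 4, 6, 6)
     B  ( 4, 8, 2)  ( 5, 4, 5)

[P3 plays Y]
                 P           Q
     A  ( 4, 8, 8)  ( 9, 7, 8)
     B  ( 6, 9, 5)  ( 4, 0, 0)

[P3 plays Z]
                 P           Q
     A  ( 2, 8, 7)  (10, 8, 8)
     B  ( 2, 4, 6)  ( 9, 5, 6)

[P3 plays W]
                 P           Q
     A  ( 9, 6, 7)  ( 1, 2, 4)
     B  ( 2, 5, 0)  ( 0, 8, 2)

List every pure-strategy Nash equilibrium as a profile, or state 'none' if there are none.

NE set: (A,Q,Z)

(A,P,X): not NE [P2→Q gives 6>4]
(A,P,Y): not NE [P1→B gives 6>4]
(A,P,Z): not NE [P3→Y gives 8>7]
(A,P,W): not NE [P3→Y gives 8>7]
(A,Q,X): not NE [P1→B gives 5>4; P3→Z gives 8>6]
(A,Q,Y): not NE [P2→P gives 8>7]
(A,Q,Z): NE
(A,Q,W): not NE [P2→P gives 6>2; P3→Z gives 8>4]
(B,P,X): not NE [P1→A gives 8>4; P3→Z gives 6>2]
(B,P,Y): not NE [P3→Z gives 6>5]
(B,P,Z): not NE [P2→Q gives 5>4]
(B,P,W): not NE [P1→A gives 9>2; P2→Q gives 8>5; P3→Z gives 6>0]
(B,Q,X): not NE [P2→P gives 8>4; P3→Z gives 6>5]
(B,Q,Y): not NE [P1→A gives 9>4; P2→P gives 9>0; P3→Z gives 6>0]
(B,Q,Z): not NE [P1→A gives 10>9]
(B,Q,W): not NE [P1→A gives 1>0; P3→Z gives 6>2]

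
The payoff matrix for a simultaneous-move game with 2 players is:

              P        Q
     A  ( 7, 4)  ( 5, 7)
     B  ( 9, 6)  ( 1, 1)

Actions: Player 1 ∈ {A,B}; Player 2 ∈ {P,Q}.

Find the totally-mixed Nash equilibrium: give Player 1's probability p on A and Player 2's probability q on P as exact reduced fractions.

P1 mixes 5/8 on A; P2 mixes 2/3 on P

P1 indiff ⇒ q·7+(1-q)·5 = q·9+(1-q)·1 ⇒ q(-2) = (1-q)(-4) ⇒ q = 2/3
P2 indiff ⇒ p·4+(1-p)·6 = p·7+(1-p)·1 ⇒ p(-3) = (1-p)(-5) ⇒ p = 5/8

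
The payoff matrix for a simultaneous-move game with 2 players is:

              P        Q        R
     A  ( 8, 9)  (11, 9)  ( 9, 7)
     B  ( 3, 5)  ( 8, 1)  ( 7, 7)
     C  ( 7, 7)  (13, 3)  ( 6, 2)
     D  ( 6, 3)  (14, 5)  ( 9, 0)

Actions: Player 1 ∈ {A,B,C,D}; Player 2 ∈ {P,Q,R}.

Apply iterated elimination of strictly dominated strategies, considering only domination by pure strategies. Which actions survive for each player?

IESDS → P1:{A,C,D} P2:{P,Q}

P1 drop B (A beats it: P:8>3 Q:11>8 R:9>7)
P2 drop R (P beats it: A:9>7 C:7>2 D:3>0)
P1→{A,C,D} P2→{P,Q}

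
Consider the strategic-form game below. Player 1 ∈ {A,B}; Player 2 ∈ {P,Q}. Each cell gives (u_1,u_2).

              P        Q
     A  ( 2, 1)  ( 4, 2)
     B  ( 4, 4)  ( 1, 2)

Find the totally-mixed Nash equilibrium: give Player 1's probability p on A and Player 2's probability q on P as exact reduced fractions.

P1 indiff ⇒ q·2+(1-q)·4 = q·4+(1-q)·1 ⇒ q(-2) = (1-q)(-3) ⇒ q = 3/5
P2 indiff ⇒ p·1+(1-p)·4 = p·2+(1-p)·2 ⇒ p(-1) = (1-p)(-2) ⇒ p = 2/3

p=2/3, q=3/5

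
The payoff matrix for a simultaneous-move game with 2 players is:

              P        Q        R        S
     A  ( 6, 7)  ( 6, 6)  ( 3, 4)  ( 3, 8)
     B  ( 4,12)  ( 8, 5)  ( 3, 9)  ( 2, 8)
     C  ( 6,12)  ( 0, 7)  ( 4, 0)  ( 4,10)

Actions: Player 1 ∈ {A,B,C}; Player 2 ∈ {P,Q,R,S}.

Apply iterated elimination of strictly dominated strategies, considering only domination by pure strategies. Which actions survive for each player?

P2 drop Q (P beats it: A:7>6 B:12>5 C:12>7)
P1 drop B (C beats it: P:6>4 R:4>3 S:4>2)
P2 drop R (P beats it: A:7>4 C:12>0)
P1→{A,C} P2→{P,S}

IESDS → P1:{A,C} P2:{P,S}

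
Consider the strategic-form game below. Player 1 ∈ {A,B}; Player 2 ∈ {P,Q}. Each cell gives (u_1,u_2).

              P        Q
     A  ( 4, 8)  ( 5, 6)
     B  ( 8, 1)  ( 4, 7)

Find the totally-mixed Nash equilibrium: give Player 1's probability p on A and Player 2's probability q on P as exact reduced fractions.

P1 indiff ⇒ q·4+(1-q)·5 = q·8+(1-q)·4 ⇒ q(-4) = (1-q)(-1) ⇒ q = 1/5
P2 indiff ⇒ p·8+(1-p)·1 = p·6+(1-p)·7 ⇒ p(2) = (1-p)(6) ⇒ p = 3/4

p=3/4, q=1/5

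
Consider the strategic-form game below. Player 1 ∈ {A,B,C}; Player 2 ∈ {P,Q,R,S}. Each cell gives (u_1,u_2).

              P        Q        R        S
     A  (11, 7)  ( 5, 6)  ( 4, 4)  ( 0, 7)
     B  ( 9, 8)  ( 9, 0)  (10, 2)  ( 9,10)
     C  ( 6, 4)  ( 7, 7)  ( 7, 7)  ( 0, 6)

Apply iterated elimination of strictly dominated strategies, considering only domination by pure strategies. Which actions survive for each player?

Survivors P1:{A,B} P2:{P,S}

P1 drop C (B beats it: P:9>6 Q:9>7 R:10>7 S:9>0)
P2 drop Q (P beats it: A:7>6 B:8>0)
P2 drop R (P beats it: A:7>4 B:8>2)
P1→{A,B} P2→{P,S}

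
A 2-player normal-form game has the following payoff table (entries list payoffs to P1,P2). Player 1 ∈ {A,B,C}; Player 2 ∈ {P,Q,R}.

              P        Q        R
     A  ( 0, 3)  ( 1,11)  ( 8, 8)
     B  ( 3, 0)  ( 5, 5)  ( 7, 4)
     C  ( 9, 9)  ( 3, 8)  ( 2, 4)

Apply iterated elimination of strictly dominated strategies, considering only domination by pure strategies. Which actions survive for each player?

Survivors P1:{B,C} P2:{P,Q}

P2 drop R (Q beats it: A:11>8 B:5>4 C:8>4)
P1 drop A (B beats it: P:3>0 Q:5>1)
P1→{B,C} P2→{P,Q}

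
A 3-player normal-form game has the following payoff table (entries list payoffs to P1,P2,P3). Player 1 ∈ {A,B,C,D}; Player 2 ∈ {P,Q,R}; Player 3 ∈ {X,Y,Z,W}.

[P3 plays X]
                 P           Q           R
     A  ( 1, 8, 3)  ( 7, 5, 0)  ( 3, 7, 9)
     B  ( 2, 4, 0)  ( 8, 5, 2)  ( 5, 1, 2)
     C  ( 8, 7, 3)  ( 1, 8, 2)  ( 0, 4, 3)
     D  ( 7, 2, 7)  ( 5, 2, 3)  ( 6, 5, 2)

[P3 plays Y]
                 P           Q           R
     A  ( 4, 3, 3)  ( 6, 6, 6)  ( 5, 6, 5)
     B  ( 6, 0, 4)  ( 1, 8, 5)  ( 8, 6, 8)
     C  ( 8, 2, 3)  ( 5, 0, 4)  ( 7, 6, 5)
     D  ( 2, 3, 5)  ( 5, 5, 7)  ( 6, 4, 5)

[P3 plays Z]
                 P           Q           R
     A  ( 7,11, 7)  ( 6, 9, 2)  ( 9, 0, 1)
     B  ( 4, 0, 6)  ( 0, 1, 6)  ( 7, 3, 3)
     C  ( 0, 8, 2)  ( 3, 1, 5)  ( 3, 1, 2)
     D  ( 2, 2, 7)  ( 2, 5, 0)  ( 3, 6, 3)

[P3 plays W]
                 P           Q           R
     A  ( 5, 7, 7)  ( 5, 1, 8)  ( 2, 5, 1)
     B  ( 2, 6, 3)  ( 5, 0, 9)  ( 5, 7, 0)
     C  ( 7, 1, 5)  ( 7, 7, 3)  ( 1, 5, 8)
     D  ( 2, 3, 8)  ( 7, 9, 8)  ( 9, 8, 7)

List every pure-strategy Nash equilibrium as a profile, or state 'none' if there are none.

PSNE = {(A,P,Z), (D,Q,W)}

(A,P,X): not NE [P1→C gives 8>1; P3→W gives 7>3]
(A,P,Y): not NE [P1→C gives 8>4; P2→R gives 6>3; P3→W gives 7>3]
(A,P,Z): NE
(A,P,W): not NE [P1→C gives 7>5]
(A,Q,X): not NE [P1→B gives 8>7; P2→P gives 8>5; P3→W gives 8>0]
(A,Q,Y): not NE [P3→W gives 8>6]
(A,Q,Z): not NE [P2→P gives 11>9; P3→W gives 8>2]
(A,Q,W): not NE [P1→D gives 7>5; P2→P gives 7>1]
(A,R,X): not NE [P1→D gives 6>3; P2→P gives 8>7]
(A,R,Y): not NE [P1→B gives 8>5; P3→X gives 9>5]
(A,R,Z): not NE [P2→P gives 11>0; P3→X gives 9>1]
(A,R,W): not NE [P1→D gives 9>2; P2→P gives 7>5; P3→X gives 9>1]
(B,P,X): not NE [P1→C gives 8>2; P2→Q gives 5>4; P3→Z gives 6>0]
(B,P,Y): not NE [P1→C gives 8>6; P2→Q gives 8>0; P3→Z gives 6>4]
(B,P,Z): not NE [P1→A gives 7>4; P2→R gives 3>0]
(B,P,W): not NE [P1→C gives 7>2; P2→R gives 7>6; P3→Z gives 6>3]
(B,Q,X): not NE [P3→W gives 9>2]
(B,Q,Y): not NE [P1→A gives 6>1; P3→W gives 9>5]
(B,Q,Z): not NE [P1→A gives 6>0; P2→R gives 3>1; P3→W gives 9>6]
(B,Q,W): not NE [P1→D gives 7>5; P2→R gives 7>0]
(B,R,X): not NE [P1→D gives 6>5; P2→Q gives 5>1; P3→Y gives 8>2]
(B,R,Y): not NE [P2→Q gives 8>6]
(B,R,Z): not NE [P1→A gives 9>7; P3→Y gives 8>3]
(B,R,W): not NE [P1→D gives 9>5; P3→Y gives 8>0]
(C,P,X): not NE [P2→Q gives 8>7; P3→W gives 5>3]
(C,P,Y): not NE [P2→R gives 6>2; P3→W gives 5>3]
(C,P,Z): not NE [P1→A gives 7>0; P3→W gives 5>2]
(C,P,W): not NE [P2→Q gives 7>1]
(C,Q,X): not NE [P1→B gives 8>1; P3→Z gives 5>2]
(C,Q,Y): not NE [P1→A gives 6>5; P2→R gives 6>0; P3→Z gives 5>4]
(C,Q,Z): not NE [P1→A gives 6>3; P2→P gives 8>1]
(C,Q,W): not NE [P3→Z gives 5>3]
(C,R,X): not NE [P1→D gives 6>0; P2→Q gives 8>4; P3→W gives 8>3]
(C,R,Y): not NE [P1→B gives 8>7; P3→W gives 8>5]
(C,R,Z): not NE [P1→A gives 9>3; P2→P gives 8>1; P3→W gives 8>2]
(C,R,W): not NE [P1→D gives 9>1; P2→Q gives 7>5]
(D,P,X): not NE [P1→C gives 8>7; P2→R gives 5>2; P3→W gives 8>7]
(D,P,Y): not NE [P1→C gives 8>2; P2→Q gives 5>3; P3→W gives 8>5]
(D,P,Z): not NE [P1→A gives 7>2; P2→R gives 6>2; P3→W gives 8>7]
(D,P,W): not NE [P1→C gives 7>2; P2→Q gives 9>3]
(D,Q,X): not NE [P1→B gives 8>5; P2→R gives 5>2; P3→W gives 8>3]
(D,Q,Y): not NE [P1→A gives 6>5; P3→W gives 8>7]
(D,Q,Z): not NE [P1→A gives 6>2; P2→R gives 6>5; P3→W gives 8>0]
(D,Q,W): NE
(D,R,X): not NE [P3→W gives 7>2]
(D,R,Y): not NE [P1→B gives 8>6; P2→Q gives 5>4; P3→W gives 7>5]
(D,R,Z): not NE [P1→A gives 9>3; P3→W gives 7>3]
(D,R,W): not NE [P2→Q gives 9>8]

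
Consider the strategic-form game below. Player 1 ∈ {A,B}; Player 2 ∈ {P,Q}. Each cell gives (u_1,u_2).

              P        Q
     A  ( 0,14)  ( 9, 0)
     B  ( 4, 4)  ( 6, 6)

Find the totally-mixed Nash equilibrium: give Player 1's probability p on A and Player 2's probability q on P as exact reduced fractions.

P1 indiff ⇒ q·0+(1-q)·9 = q·4+(1-q)·6 ⇒ q(-4) = (1-q)(-3) ⇒ q = 3/7
P2 indiff ⇒ p·14+(1-p)·4 = p·0+(1-p)·6 ⇒ p(14) = (1-p)(2) ⇒ p = 1/8

p=1/8, q=3/7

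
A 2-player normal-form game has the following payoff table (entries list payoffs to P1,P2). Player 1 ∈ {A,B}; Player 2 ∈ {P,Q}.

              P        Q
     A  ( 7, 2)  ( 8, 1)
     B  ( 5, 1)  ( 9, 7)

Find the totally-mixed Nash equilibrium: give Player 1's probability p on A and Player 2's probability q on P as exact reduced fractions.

(p,q) = (6/7, 1/3)

P1 indiff ⇒ q·7+(1-q)·8 = q·5+(1-q)·9 ⇒ q(2) = (1-q)(1) ⇒ q = 1/3
P2 indiff ⇒ p·2+(1-p)·1 = p·1+(1-p)·7 ⇒ p(1) = (1-p)(6) ⇒ p = 6/7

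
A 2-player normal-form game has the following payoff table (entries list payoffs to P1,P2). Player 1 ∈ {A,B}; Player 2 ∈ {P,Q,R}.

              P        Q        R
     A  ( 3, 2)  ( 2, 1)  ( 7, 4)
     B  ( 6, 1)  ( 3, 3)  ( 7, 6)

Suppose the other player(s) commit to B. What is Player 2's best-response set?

u_2(P vs B) = 1
u_2(Q vs B) = 3
u_2(R vs B) = 6
max payoff 6 at {R}

argmax u_2 = {R}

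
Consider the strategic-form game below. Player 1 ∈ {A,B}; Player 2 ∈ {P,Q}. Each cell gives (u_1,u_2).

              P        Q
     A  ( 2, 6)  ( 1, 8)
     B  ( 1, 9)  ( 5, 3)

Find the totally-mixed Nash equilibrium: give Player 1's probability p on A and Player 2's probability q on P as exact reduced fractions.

p=3/4, q=4/5

P1 indiff ⇒ q·2+(1-q)·1 = q·1+(1-q)·5 ⇒ q(1) = (1-q)(4) ⇒ q = 4/5
P2 indiff ⇒ p·6+(1-p)·9 = p·8+(1-p)·3 ⇒ p(-2) = (1-p)(-6) ⇒ p = 3/4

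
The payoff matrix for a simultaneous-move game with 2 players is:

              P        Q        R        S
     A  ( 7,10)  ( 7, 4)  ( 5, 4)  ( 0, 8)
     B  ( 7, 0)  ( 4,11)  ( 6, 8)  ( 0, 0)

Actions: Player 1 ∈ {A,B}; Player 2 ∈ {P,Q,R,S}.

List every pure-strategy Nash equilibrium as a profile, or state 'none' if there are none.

(A,P): NE
(A,Q): not NE [P2→P gives 10>4]
(A,R): not NE [P1→B gives 6>5; P2→P gives 10>4]
(A,S): not NE [P2→P gives 10>8]
(B,P): not NE [P2→Q gives 11>0]
(B,Q): not NE [P1→A gives 7>4]
(B,R): not NE [P2→Q gives 11>8]
(B,S): not NE [P2→Q gives 11>0]

Nash profiles: (A,P)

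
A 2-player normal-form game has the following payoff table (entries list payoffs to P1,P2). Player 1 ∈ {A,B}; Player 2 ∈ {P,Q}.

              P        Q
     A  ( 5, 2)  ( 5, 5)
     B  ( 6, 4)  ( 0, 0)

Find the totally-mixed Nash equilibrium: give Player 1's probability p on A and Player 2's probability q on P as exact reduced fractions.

P1 indiff ⇒ q·5+(1-q)·5 = q·6+(1-q)·0 ⇒ q(-1) = (1-q)(-5) ⇒ q = 5/6
P2 indiff ⇒ p·2+(1-p)·4 = p·5+(1-p)·0 ⇒ p(-3) = (1-p)(-4) ⇒ p = 4/7

p=4/7, q=5/6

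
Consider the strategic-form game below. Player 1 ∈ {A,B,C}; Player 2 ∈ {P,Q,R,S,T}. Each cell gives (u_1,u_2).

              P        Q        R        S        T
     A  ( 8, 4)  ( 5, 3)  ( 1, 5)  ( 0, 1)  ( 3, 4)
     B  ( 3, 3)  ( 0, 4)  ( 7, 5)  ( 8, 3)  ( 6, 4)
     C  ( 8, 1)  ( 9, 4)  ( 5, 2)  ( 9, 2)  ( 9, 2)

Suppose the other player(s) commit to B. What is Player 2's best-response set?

u_2(P vs B) = 3
u_2(Q vs B) = 4
u_2(R vs B) = 5
u_2(S vs B) = 3
u_2(T vs B) = 4
max payoff 5 at {R}

P2 best: {R}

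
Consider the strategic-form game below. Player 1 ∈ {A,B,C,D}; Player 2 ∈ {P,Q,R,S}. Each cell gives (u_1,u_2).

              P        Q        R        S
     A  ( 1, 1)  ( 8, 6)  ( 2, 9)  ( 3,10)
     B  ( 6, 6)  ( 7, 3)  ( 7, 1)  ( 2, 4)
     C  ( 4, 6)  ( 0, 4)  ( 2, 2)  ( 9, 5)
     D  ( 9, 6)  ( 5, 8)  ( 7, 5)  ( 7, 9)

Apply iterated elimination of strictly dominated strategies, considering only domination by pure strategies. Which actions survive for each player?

IESDS → P1:{C,D} P2:{P,S}

P2 drop Q (S beats it: A:10>6 B:4>3 C:5>4 D:9>8)
P1 drop A (D beats it: P:9>1 R:7>2 S:7>3)
P2 drop R (P beats it: B:6>1 C:6>2 D:6>5)
P1 drop B (D beats it: P:9>6 S:7>2)
P1→{C,D} P2→{P,S}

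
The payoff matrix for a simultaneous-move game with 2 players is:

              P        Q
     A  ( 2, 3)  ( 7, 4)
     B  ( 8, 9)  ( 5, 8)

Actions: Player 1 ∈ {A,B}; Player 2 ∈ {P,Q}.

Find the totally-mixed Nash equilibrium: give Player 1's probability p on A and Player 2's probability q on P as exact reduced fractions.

P1 indiff ⇒ q·2+(1-q)·7 = q·8+(1-q)·5 ⇒ q(-6) = (1-q)(-2) ⇒ q = 1/4
P2 indiff ⇒ p·3+(1-p)·9 = p·4+(1-p)·8 ⇒ p(-1) = (1-p)(-1) ⇒ p = 1/2

(p,q) = (1/2, 1/4)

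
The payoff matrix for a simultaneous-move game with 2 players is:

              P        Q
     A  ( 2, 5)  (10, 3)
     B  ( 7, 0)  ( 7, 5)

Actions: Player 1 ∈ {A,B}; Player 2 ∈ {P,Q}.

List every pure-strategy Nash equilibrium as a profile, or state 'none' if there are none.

(A,P): not NE [P1→B gives 7>2]
(A,Q): not NE [P2→P gives 5>3]
(B,P): not NE [P2→Q gives 5>0]
(B,Q): not NE [P1→A gives 10>7]

Equilibria: none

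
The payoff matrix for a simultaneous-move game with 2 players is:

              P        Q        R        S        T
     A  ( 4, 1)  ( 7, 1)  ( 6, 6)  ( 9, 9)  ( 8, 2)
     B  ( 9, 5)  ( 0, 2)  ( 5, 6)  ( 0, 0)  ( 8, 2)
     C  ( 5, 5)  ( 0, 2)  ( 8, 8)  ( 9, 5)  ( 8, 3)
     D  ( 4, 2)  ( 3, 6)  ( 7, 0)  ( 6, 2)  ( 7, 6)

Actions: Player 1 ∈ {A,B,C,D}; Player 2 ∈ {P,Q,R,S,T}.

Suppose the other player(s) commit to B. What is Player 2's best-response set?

u_2(P vs B) = 5
u_2(Q vs B) = 2
u_2(R vs B) = 6
u_2(S vs B) = 0
u_2(T vs B) = 2
max payoff 6 at {R}

P2 best: {R}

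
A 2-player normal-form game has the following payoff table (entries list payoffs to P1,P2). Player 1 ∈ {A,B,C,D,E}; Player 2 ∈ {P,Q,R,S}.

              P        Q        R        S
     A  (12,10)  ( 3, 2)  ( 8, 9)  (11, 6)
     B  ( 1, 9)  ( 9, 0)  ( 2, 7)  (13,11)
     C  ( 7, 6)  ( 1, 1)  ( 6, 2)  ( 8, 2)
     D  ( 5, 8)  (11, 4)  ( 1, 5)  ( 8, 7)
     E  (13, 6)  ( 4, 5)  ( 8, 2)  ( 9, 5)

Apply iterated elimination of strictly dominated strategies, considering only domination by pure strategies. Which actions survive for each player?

P1 drop C (A beats it: P:12>7 Q:3>1 R:8>6 S:11>8)
P2 drop Q (P beats it: A:10>2 B:9>0 D:8>4 E:6>5)
P1 drop D (A beats it: P:12>5 R:8>1 S:11>8)
P2 drop R (P beats it: A:10>9 B:9>7 E:6>2)
P1→{A,B,E} P2→{P,S}

Remaining: P1:{A,B,E} P2:{P,S}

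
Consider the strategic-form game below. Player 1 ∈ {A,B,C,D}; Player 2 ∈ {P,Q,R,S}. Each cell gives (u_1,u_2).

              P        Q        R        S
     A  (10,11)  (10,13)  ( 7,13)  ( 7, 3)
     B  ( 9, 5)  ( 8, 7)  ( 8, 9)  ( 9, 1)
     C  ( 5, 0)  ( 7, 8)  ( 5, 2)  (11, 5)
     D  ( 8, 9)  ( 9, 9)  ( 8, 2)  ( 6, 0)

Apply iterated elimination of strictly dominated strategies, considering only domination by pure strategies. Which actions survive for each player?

P2 drop S (Q beats it: A:13>3 B:7>1 C:8>5 D:9>0)
P1 drop C (A beats it: P:10>5 Q:10>7 R:7>5)
P1→{A,B,D} P2→{P,Q,R}

IESDS → P1:{A,B,D} P2:{P,Q,R}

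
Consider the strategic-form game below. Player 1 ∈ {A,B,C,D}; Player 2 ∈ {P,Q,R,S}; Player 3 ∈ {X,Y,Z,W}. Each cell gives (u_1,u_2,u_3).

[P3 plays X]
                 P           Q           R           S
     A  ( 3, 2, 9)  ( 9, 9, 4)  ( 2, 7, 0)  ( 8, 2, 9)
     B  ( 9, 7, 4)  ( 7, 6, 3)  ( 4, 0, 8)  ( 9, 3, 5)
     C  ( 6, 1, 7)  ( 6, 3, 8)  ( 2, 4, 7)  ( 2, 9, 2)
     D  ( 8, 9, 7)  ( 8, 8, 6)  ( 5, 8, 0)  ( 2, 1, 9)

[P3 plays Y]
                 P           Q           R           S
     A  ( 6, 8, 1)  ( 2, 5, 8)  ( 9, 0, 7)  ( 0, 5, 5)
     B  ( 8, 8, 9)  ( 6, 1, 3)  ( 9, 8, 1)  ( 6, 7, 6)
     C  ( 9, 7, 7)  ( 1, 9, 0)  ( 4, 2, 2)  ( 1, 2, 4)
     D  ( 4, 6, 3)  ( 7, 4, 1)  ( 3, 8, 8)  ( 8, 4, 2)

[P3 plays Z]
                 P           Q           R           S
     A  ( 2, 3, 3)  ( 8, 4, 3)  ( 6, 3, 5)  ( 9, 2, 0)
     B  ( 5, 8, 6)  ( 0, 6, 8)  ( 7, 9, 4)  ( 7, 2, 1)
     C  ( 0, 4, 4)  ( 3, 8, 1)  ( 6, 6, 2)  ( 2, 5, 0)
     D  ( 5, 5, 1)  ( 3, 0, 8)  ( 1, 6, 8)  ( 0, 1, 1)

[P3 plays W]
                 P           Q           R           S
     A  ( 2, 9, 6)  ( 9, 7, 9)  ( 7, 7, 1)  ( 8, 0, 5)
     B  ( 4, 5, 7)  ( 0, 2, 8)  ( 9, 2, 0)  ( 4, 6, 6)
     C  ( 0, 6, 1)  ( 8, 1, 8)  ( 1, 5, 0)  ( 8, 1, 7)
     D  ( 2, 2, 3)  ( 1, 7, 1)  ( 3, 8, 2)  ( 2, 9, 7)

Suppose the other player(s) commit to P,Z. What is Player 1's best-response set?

u_1(A vs P,Z) = 2
u_1(B vs P,Z) = 5
u_1(C vs P,Z) = 0
u_1(D vs P,Z) = 5
max payoff 5 at {B,D}

P1 best: {B,D}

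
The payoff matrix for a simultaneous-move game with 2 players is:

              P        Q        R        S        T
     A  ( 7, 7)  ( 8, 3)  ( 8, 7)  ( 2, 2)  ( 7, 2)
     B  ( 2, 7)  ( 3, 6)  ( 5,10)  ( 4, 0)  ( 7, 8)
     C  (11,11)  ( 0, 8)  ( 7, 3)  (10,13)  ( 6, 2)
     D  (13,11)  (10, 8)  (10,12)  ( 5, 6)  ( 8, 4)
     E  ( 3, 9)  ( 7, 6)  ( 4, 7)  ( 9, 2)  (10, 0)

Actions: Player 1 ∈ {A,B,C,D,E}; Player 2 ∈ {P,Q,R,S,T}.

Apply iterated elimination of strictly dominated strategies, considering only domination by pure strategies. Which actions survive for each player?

P1 drop A (D beats it: P:13>7 Q:10>8 R:10>8 S:5>2 T:8>7)
P1 drop B (D beats it: P:13>2 Q:10>3 R:10>5 S:5>4 T:8>7)
P2 drop Q (P beats it: C:11>8 D:11>8 E:9>6)
P2 drop T (P beats it: C:11>2 D:11>4 E:9>0)
P1 drop E (C beats it: P:11>3 R:7>4 S:10>9)
P1→{C,D} P2→{P,R,S}

Survivors P1:{C,D} P2:{P,R,S}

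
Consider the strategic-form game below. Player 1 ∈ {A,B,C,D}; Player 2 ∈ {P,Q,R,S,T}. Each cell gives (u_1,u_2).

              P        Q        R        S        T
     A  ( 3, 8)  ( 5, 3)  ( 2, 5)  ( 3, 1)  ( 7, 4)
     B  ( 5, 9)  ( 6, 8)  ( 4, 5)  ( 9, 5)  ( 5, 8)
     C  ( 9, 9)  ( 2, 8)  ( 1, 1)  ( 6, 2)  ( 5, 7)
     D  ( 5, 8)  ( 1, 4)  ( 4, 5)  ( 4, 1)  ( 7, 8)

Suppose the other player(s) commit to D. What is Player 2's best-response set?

u_2(P vs D) = 8
u_2(Q vs D) = 4
u_2(R vs D) = 5
u_2(S vs D) = 1
u_2(T vs D) = 8
max payoff 8 at {P,T}

P2 best: {P,T}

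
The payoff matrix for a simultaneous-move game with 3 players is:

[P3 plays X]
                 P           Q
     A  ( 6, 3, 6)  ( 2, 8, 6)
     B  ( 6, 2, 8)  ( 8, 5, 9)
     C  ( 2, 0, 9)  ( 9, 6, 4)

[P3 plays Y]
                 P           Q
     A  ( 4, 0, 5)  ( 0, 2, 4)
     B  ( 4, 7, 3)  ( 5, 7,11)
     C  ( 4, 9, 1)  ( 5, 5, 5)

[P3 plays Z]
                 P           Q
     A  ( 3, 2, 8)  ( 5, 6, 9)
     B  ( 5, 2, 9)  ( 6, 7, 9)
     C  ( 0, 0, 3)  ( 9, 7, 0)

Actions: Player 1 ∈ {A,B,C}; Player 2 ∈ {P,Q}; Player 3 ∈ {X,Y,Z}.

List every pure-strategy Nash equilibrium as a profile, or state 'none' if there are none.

PSNE = {(B,Q,Y)}

(A,P,X): not NE [P2→Q gives 8>3; P3→Z gives 8>6]
(A,P,Y): not NE [P2→Q gives 2>0; P3→Z gives 8>5]
(A,P,Z): not NE [P1→B gives 5>3; P2→Q gives 6>2]
(A,Q,X): not NE [P1→C gives 9>2; P3→Z gives 9>6]
(A,Q,Y): not NE [P1→C gives 5>0; P3→Z gives 9>4]
(A,Q,Z): not NE [P1→C gives 9>5]
(B,P,X): not NE [P2→Q gives 5>2; P3→Z gives 9>8]
(B,P,Y): not NE [P3→Z gives 9>3]
(B,P,Z): not NE [P2→Q gives 7>2]
(B,Q,X): not NE [P1→C gives 9>8; P3→Y gives 11>9]
(B,Q,Y): NE
(B,Q,Z): not NE [P1→C gives 9>6; P3→Y gives 11>9]
(C,P,X): not NE [P1→B gives 6>2; P2→Q gives 6>0]
(C,P,Y): not NE [P3→X gives 9>1]
(C,P,Z): not NE [P1→B gives 5>0; P2→Q gives 7>0; P3→X gives 9>3]
(C,Q,X): not NE [P3→Y gives 5>4]
(C,Q,Y): not NE [P2→P gives 9>5]
(C,Q,Z): not NE [P3→Y gives 5>0]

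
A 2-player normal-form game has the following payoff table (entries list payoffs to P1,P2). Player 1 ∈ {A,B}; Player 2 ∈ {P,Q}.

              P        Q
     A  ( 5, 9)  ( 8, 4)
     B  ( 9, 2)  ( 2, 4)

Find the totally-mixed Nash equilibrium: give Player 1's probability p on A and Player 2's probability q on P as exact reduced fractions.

(p,q) = (2/7, 3/5)

P1 indiff ⇒ q·5+(1-q)·8 = q·9+(1-q)·2 ⇒ q(-4) = (1-q)(-6) ⇒ q = 3/5
P2 indiff ⇒ p·9+(1-p)·2 = p·4+(1-p)·4 ⇒ p(5) = (1-p)(2) ⇒ p = 2/7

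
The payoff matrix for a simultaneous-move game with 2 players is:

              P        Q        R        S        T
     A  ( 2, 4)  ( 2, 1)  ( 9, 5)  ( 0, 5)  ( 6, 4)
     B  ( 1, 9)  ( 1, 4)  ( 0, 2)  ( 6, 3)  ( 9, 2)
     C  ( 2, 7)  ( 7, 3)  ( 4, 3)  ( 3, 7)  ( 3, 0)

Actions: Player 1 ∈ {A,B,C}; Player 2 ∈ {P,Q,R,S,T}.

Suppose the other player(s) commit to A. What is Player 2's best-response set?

P2 best: {R,S}

u_2(P vs A) = 4
u_2(Q vs A) = 1
u_2(R vs A) = 5
u_2(S vs A) = 5
u_2(T vs A) = 4
max payoff 5 at {R,S}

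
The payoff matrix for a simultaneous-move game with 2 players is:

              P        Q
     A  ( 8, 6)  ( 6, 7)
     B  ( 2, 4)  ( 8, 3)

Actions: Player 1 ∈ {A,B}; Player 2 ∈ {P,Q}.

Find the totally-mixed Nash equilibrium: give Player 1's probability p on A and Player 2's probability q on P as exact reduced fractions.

P1 indiff ⇒ q·8+(1-q)·6 = q·2+(1-q)·8 ⇒ q(6) = (1-q)(2) ⇒ q = 1/4
P2 indiff ⇒ p·6+(1-p)·4 = p·7+(1-p)·3 ⇒ p(-1) = (1-p)(-1) ⇒ p = 1/2

p=1/2, q=1/4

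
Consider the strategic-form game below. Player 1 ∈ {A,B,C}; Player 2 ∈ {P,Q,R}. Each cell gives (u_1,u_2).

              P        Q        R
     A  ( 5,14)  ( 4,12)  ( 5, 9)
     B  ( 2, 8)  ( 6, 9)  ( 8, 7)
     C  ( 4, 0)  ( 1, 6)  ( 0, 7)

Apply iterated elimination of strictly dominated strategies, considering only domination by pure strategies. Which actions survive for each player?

P1 drop C (A beats it: P:5>4 Q:4>1 R:5>0)
P2 drop R (P beats it: A:14>9 B:8>7)
P1→{A,B} P2→{P,Q}

Remaining: P1:{A,B} P2:{P,Q}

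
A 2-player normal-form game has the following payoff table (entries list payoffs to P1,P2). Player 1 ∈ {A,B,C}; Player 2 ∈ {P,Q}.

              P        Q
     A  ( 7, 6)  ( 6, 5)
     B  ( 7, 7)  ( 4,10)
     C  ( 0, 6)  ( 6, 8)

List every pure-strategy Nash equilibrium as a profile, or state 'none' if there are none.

PSNE = {(A,P), (C,Q)}

(A,P): NE
(A,Q): not NE [P2→P gives 6>5]
(B,P): not NE [P2→Q gives 10>7]
(B,Q): not NE [P1→C gives 6>4]
(C,P): not NE [P1→B gives 7>0; P2→Q gives 8>6]
(C,Q): NE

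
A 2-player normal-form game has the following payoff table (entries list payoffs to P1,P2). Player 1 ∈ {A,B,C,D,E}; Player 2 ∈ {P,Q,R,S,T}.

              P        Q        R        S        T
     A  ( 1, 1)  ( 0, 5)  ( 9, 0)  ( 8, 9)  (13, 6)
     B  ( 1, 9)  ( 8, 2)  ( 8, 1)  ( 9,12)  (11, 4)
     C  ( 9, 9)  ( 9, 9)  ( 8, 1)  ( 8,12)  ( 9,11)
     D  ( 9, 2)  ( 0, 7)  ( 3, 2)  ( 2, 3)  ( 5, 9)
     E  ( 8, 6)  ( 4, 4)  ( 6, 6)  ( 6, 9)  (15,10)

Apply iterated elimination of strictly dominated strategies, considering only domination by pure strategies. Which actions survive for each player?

Remaining: P1:{A,B,E} P2:{S,T}

P2 drop P (S beats it: A:9>1 B:12>9 C:12>9 D:3>2 E:9>6)
P1 drop D (B beats it: Q:8>0 R:8>3 S:9>2 T:11>5)
P2 drop Q (S beats it: A:9>5 B:12>2 C:12>9 E:9>4)
P2 drop R (S beats it: A:9>0 B:12>1 C:12>1 E:9>6)
P1 drop C (B beats it: S:9>8 T:11>9)
P1→{A,B,E} P2→{S,T}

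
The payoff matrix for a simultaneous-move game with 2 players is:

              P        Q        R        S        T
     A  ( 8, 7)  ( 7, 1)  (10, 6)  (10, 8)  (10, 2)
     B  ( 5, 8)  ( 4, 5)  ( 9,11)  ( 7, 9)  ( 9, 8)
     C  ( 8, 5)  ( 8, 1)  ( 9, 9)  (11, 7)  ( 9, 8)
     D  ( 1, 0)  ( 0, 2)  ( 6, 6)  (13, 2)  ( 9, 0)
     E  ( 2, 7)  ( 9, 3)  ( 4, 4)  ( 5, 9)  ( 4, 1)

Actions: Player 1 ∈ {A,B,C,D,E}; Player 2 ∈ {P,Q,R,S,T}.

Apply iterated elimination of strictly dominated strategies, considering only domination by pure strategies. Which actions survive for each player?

P1 drop B (A beats it: P:8>5 Q:7>4 R:10>9 S:10>7 T:10>9)
P2 drop P (S beats it: A:8>7 C:7>5 D:2>0 E:9>7)
P2 drop Q (R beats it: A:6>1 C:9>1 D:6>2 E:4>3)
P1 drop E (A beats it: R:10>4 S:10>5 T:10>4)
P2 drop T (R beats it: A:6>2 C:9>8 D:6>0)
P1→{A,C,D} P2→{R,S}

IESDS → P1:{A,C,D} P2:{R,S}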